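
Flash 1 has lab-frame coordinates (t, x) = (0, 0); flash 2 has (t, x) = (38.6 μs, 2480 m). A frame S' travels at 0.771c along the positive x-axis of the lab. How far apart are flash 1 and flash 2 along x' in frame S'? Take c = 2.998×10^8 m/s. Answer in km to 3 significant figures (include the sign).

Δx' ≈ -10.1 km

γ = 1/√(1 − 0.771²) = 1.5703
Δx' = γ(Δx − vΔt) = 1.5703 × (2480 m − 0.771×(2.998×10^8 m/s)×38.6×10^-6 s)
= 1.5703 × (-6442.2 m) = -10.1 km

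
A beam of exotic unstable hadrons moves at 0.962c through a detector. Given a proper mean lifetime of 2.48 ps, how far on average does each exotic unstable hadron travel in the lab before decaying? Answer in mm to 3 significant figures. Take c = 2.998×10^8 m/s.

γ = 1/√(1 − 0.962²) = 3.6623
Dilated lifetime: Δt = γτ₀ = 3.6623 × 2.48 ps = 9.0826 ps
d = vΔt = 0.962c × 9.0826 ps = 2.8841×10^8 m/s × 9.0826×10^-12 s = 2.62 mm

d ≈ 2.62 mm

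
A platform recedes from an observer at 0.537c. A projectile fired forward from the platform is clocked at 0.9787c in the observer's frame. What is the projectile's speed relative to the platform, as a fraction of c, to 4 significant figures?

u' ≈ 0.9310c

Inverse velocity addition: u' = (u − v)/(1 − uv/c²)
= (0.9787 − 0.537)/(1 − 0.9787×0.537) = 0.4417/0.474438 = 0.9310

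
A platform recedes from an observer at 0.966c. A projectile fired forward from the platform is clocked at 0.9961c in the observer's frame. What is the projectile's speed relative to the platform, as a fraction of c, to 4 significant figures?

Inverse velocity addition: u' = (u − v)/(1 − uv/c²)
= (0.9961 − 0.966)/(1 − 0.9961×0.966) = 0.03010/0.0377674 = 0.7970

u' ≈ 0.7970c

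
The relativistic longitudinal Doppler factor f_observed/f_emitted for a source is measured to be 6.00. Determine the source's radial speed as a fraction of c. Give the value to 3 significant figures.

f_obs/f_src = √((1+β)/(1−β)) = 6.00  ⇒  (1+β)/(1−β) = 36.000
β = |1 − D²|/(1 + D²) = |1 − 36.000|/(1 + 36.000) = 0.946

β ≈ 0.946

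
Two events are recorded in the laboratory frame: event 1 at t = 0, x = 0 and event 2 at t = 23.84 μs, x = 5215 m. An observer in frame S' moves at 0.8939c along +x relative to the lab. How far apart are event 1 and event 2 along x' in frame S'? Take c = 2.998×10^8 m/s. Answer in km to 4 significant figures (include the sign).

Δx' ≈ -2.619 km

γ = 1/√(1 − 0.8939²) = 2.23082
Δx' = γ(Δx − vΔt) = 2.23082 × (5215 m − 0.8939×(2.998×10^8 m/s)×23.84×10^-6 s)
= 2.23082 × (-1173.91 m) = -2.619 km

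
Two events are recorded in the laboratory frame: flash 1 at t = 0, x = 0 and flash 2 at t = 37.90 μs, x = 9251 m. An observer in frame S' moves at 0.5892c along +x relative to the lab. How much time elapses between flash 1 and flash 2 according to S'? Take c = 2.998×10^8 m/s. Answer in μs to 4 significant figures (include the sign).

Δt' ≈ 24.40 μs

γ = 1/√(1 − 0.5892²) = 1.23764
Δt' = γ(Δt − vΔx/c²) = 1.23764 × (37.90 μs − 0.5892×9251 m / (2.998×10^8 m/s))
= 1.23764 × (19.7189 μs) = 24.40 μs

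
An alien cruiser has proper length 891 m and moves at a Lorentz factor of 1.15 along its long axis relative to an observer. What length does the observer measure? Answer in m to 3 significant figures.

L ≈ 775 m

γ = 1.15 (given)
Length contraction: L = L₀/γ = 891/1.15 = 775 m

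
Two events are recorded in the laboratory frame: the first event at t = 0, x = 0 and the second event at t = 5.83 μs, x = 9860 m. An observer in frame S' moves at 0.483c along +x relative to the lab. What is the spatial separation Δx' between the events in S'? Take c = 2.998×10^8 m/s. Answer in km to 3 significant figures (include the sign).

Δx' ≈ 10.3 km

γ = 1/√(1 − 0.483²) = 1.1420
Δx' = γ(Δx − vΔt) = 1.1420 × (9860 m − 0.483×(2.998×10^8 m/s)×5.83×10^-6 s)
= 1.1420 × (9015.8 m) = 10.3 km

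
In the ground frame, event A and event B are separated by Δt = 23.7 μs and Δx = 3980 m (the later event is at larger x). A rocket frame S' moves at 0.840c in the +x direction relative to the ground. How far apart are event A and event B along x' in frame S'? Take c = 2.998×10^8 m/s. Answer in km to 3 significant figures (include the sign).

Δx' ≈ -3.66 km

γ = 1/√(1 − 0.840²) = 1.8430
Δx' = γ(Δx − vΔt) = 1.8430 × (3980 m − 0.840×(2.998×10^8 m/s)×23.7×10^-6 s)
= 1.8430 × (-1988.4 m) = -3.66 km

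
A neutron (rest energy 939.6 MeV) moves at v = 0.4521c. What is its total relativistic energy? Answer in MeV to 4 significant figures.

E ≈ 1053 MeV

γ = 1/√(1 − 0.4521²) = 1.12112
E = γm₀c² = 1.12112 × 939.6 MeV = 1053 MeV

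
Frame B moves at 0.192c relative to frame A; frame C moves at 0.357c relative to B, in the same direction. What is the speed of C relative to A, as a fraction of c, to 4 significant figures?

Compose boost 2: (0.357 + 0.192)/(1 + 0.357×0.192) = 0.5490/1.06854 = 0.5138

u ≈ 0.5138c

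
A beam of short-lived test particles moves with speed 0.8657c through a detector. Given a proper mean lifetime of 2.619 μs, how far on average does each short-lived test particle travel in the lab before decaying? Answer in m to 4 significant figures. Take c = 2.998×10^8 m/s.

d ≈ 1358 m

γ = 1/√(1 − 0.8657²) = 1.99775
Dilated lifetime: Δt = γτ₀ = 1.99775 × 2.619 μs = 5.23211 μs
d = vΔt = 0.8657c × 5.23211 μs = 2.59537×10^8 m/s × 5.23211×10^-6 s = 1358 m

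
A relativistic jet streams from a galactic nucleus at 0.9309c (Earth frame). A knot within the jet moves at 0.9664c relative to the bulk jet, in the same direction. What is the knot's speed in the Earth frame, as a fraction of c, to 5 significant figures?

u ≈ 0.99878c

Relativistic velocity addition: u = (u' + v)/(1 + u'v/c²)
= (0.9664 + 0.9309)/(1 + 0.9664×0.9309) = 1.8973/1.899622 = 0.99878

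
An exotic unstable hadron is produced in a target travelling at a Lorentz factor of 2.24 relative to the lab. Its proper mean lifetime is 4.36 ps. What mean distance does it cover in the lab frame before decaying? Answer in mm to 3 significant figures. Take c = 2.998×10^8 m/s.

d ≈ 2.62 mm

β = √(1 − 1/γ²) = √(1 − 1/2.24²) = 0.89482
Dilated lifetime: Δt = γτ₀ = 2.24 × 4.36 ps = 9.7664 ps
d = vΔt = 0.89482c × 9.7664 ps = 2.6827×10^8 m/s × 9.7664×10^-12 s = 2.62 mm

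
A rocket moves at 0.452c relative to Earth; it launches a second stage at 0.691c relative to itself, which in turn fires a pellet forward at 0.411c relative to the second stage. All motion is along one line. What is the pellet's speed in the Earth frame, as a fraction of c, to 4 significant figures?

u ≈ 0.9440c

Compose boost 2: (0.691 + 0.452)/(1 + 0.691×0.452) = 1.143/1.31233 = 0.870969
Compose boost 3: (0.411 + 0.870969)/(1 + 0.411×0.870969) = 1.28197/1.35797 = 0.9440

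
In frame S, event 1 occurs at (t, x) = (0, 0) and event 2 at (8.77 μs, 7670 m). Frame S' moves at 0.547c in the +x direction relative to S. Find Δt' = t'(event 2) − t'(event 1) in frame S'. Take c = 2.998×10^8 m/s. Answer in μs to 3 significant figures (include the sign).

γ = 1/√(1 − 0.547²) = 1.1946
Δt' = γ(Δt − vΔx/c²) = 1.1946 × (8.77 μs − 0.547×7670 m / (2.998×10^8 m/s))
= 1.1946 × (-5.2243 μs) = -6.24 μs

Δt' ≈ -6.24 μs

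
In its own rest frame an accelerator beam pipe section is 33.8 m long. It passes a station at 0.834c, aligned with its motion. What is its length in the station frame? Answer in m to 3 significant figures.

γ = 1/√(1 − 0.834²) = 1.8124
Length contraction: L = L₀/γ = 33.8/1.8124 = 18.6 m

L ≈ 18.6 m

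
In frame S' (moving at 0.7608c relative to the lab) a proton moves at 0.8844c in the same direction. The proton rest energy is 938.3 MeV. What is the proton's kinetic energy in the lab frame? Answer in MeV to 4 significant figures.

K ≈ 4244 MeV

u_lab = (0.8844 + 0.7608)/(1 + 0.8844×0.7608) = 0.9834704
γ = 1/√(1 − 0.9834704²) = 5.52276
K = (γ − 1)m₀c² = (5.52276 − 1) × 938.3 = 4.52276 × 938.3 = 4244 MeV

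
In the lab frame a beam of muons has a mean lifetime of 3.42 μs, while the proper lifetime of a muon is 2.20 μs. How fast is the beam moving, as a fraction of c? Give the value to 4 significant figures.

γ = Δt/τ₀ = 3.42/2.20 = 1.55455
β = √(1 − 1/γ²) = √(1 − 1/1.55455²) = 0.7656

β ≈ 0.7656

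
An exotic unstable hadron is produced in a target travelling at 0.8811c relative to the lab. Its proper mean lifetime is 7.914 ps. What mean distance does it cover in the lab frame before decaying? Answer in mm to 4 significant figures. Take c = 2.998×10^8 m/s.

d ≈ 4.420 mm

γ = 1/√(1 − 0.8811²) = 2.11448
Dilated lifetime: Δt = γτ₀ = 2.11448 × 7.914 ps = 16.7340 ps
d = vΔt = 0.8811c × 16.7340 ps = 2.64154×10^8 m/s × 1.67340×10^-11 s = 4.420 mm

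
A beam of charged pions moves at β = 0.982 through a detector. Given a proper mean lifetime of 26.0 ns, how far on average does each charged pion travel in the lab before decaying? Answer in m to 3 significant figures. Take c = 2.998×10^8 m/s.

d ≈ 40.5 m

γ = 1/√(1 − 0.982²) = 5.2943
Dilated lifetime: Δt = γτ₀ = 5.2943 × 26.0 ns = 137.65 ns
d = vΔt = 0.982c × 137.65 ns = 2.9440×10^8 m/s × 1.3765×10^-7 s = 40.5 m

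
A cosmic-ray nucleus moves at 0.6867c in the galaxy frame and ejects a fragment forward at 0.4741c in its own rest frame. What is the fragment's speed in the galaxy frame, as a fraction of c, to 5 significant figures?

u ≈ 0.87570c

Compose boost 2: (0.4741 + 0.6867)/(1 + 0.4741×0.6867) = 1.1608/1.325564 = 0.87570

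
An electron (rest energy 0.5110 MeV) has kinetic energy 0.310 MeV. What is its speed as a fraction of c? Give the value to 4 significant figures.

β ≈ 0.7827

γ = 1 + K/(m₀c²) = 1 + 0.310/0.5110 = 1.60665
β = √(1 − 1/γ²) = 0.7827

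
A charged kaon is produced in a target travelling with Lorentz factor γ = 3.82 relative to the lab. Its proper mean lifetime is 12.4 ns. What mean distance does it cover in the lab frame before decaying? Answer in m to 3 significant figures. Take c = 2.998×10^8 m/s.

β = √(1 − 1/γ²) = √(1 − 1/3.82²) = 0.96513
Dilated lifetime: Δt = γτ₀ = 3.82 × 12.4 ns = 47.368 ns
d = vΔt = 0.96513c × 47.368 ns = 2.8935×10^8 m/s × 4.7368×10^-8 s = 13.7 m

d ≈ 13.7 m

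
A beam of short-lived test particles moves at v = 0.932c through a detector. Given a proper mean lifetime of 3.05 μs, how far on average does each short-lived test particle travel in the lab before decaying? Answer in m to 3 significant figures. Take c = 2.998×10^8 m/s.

γ = 1/√(1 − 0.932²) = 2.7589
Dilated lifetime: Δt = γτ₀ = 2.7589 × 3.05 μs = 8.4148 μs
d = vΔt = 0.932c × 8.4148 μs = 2.7941×10^8 m/s × 8.4148×10^-6 s = 2350 m

d ≈ 2350 m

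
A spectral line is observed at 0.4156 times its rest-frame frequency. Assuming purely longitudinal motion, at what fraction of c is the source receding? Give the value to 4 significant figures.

f_obs/f_src = √((1−β)/(1+β)) = 0.4156  ⇒  (1−β)/(1+β) = 0.172723
β = |1 − D²|/(1 + D²) = |1 − 0.172723|/(1 + 0.172723) = 0.7054

β ≈ 0.7054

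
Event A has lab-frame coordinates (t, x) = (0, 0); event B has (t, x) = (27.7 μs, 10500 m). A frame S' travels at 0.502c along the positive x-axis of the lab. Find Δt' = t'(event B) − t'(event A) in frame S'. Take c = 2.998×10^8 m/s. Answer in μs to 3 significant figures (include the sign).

γ = 1/√(1 − 0.502²) = 1.1562
Δt' = γ(Δt − vΔx/c²) = 1.1562 × (27.7 μs − 0.502×10500 m / (2.998×10^8 m/s))
= 1.1562 × (10.118 μs) = 11.7 μs

Δt' ≈ 11.7 μs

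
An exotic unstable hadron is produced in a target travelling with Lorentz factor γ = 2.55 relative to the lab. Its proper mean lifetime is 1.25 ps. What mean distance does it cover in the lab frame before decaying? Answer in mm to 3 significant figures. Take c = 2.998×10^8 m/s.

β = √(1 − 1/γ²) = √(1 − 1/2.55²) = 0.91990
Dilated lifetime: Δt = γτ₀ = 2.55 × 1.25 ps = 3.1875 ps
d = vΔt = 0.91990c × 3.1875 ps = 2.7579×10^8 m/s × 3.1875×10^-12 s = 0.879 mm

d ≈ 0.879 mm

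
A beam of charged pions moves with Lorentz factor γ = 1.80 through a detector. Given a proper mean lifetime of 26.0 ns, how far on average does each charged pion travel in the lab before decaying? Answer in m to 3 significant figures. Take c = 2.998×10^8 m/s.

d ≈ 11.7 m

β = √(1 − 1/γ²) = √(1 − 1/1.80²) = 0.83148
Dilated lifetime: Δt = γτ₀ = 1.80 × 26.0 ns = 46.800 ns
d = vΔt = 0.83148c × 46.800 ns = 2.4928×10^8 m/s × 4.6800×10^-8 s = 11.7 m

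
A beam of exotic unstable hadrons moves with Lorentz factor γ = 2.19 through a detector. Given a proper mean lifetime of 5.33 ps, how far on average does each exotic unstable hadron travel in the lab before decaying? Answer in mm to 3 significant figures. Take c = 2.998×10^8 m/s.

β = √(1 − 1/γ²) = √(1 − 1/2.19²) = 0.88966
Dilated lifetime: Δt = γτ₀ = 2.19 × 5.33 ps = 11.673 ps
d = vΔt = 0.88966c × 11.673 ps = 2.6672×10^8 m/s × 1.1673×10^-11 s = 3.11 mm

d ≈ 3.11 mm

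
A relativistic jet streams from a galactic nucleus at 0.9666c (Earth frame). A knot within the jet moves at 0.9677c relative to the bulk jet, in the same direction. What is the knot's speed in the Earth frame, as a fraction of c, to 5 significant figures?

u ≈ 0.99944c

Relativistic velocity addition: u = (u' + v)/(1 + u'v/c²)
= (0.9677 + 0.9666)/(1 + 0.9677×0.9666) = 1.9343/1.935379 = 0.99944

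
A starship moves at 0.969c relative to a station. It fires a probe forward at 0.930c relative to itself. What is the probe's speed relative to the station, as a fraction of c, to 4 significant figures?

u ≈ 0.9989c

Relativistic velocity addition: u = (u' + v)/(1 + u'v/c²)
= (0.930 + 0.969)/(1 + 0.930×0.969) = 1.899/1.90117 = 0.9989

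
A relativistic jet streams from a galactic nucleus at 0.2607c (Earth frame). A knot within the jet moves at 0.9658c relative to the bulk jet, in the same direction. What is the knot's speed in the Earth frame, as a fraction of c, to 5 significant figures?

Relativistic velocity addition: u = (u' + v)/(1 + u'v/c²)
= (0.9658 + 0.2607)/(1 + 0.9658×0.2607) = 1.2265/1.251784 = 0.97980

u ≈ 0.97980c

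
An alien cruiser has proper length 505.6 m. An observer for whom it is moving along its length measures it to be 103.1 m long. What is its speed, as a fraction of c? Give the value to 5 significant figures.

γ = L₀/L = 505.6/103.1 = 4.903977
β = √(1 − 1/γ²) = 0.97899

β ≈ 0.97899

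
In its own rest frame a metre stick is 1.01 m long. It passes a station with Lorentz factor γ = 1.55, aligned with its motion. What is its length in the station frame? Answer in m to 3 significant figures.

γ = 1.55 (given)
Length contraction: L = L₀/γ = 1.01/1.55 = 0.652 m

L ≈ 0.652 m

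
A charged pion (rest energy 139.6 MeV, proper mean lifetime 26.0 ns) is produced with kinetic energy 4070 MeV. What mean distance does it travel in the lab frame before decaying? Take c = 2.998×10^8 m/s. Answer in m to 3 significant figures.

γ = 1 + K/(m₀c²) = 1 + 4070/139.6 = 30.155
β = √(1 − 1/γ²) = 0.99945
Dilated lifetime: γτ₀ = 30.155 × 26.0 ns = 784.02 ns
d = βc·γτ₀ = 0.99945 × (2.998×10^8 m/s) × 7.8402×10^-7 s = 235 m

d ≈ 235 m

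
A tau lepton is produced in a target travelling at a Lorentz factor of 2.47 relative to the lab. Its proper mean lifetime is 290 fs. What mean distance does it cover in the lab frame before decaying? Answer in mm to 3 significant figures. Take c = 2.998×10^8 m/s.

β = √(1 − 1/γ²) = √(1 − 1/2.47²) = 0.91438
Dilated lifetime: Δt = γτ₀ = 2.47 × 290 fs = 716.30 fs
d = vΔt = 0.91438c × 716.30 fs = 2.7413×10^8 m/s × 7.1630×10^-13 s = 0.196 mm

d ≈ 0.196 mm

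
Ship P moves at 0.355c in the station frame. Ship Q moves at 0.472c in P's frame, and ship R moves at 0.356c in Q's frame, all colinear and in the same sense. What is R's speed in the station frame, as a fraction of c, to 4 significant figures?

Compose boost 2: (0.472 + 0.355)/(1 + 0.472×0.355) = 0.8270/1.16756 = 0.708315
Compose boost 3: (0.356 + 0.708315)/(1 + 0.356×0.708315) = 1.06431/1.25216 = 0.8500

u ≈ 0.8500c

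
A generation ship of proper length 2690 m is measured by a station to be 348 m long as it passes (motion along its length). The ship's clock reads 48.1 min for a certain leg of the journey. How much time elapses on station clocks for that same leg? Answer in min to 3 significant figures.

Length contraction ⇒ γ = L₀/L = 2690/348 = 7.7299
Time dilation: Δt = γτ₀ = 7.7299 × 48.1 min = 372 min

Δt ≈ 372 min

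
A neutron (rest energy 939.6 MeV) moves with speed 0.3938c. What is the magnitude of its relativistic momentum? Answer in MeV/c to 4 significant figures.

p ≈ 402.5 MeV/c

γ = 1/√(1 − 0.3938²) = 1.08791
p = γβm₀c = 1.08791 × 0.3938 × 939.6 MeV/c = 402.5 MeV/c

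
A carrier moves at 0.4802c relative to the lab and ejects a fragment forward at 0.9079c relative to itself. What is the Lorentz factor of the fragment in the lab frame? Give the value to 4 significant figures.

u_lab = (0.9079 + 0.4802)/(1 + 0.9079×0.4802) = 1.3881/1.435974 = 0.9666612
γ = 1/√(1 − 0.9666612²) = 3.905

γ ≈ 3.905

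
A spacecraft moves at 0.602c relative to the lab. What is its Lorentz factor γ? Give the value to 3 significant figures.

γ = 1/√(1 − β²) = 1/√(1 − 0.602²) = 1/√(0.63760) = 1.25

γ ≈ 1.25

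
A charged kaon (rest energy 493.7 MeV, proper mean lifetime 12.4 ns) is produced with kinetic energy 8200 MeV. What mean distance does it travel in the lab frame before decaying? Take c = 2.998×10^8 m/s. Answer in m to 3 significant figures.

γ = 1 + K/(m₀c²) = 1 + 8200/493.7 = 17.609
β = √(1 − 1/γ²) = 0.99839
Dilated lifetime: γτ₀ = 17.609 × 12.4 ns = 218.36 ns
d = βc·γτ₀ = 0.99839 × (2.998×10^8 m/s) × 2.1836×10^-7 s = 65.4 m

d ≈ 65.4 m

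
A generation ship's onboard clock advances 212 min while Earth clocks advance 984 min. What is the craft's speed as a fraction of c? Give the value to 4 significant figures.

β ≈ 0.9765

γ = Δt/τ₀ = 984/212 = 4.64151
β = √(1 − 1/γ²) = √(1 − 1/4.64151²) = 0.9765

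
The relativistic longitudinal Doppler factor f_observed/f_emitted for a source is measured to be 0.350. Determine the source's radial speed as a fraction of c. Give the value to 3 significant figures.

f_obs/f_src = √((1−β)/(1+β)) = 0.350  ⇒  (1−β)/(1+β) = 0.12250
β = |1 − D²|/(1 + D²) = |1 − 0.12250|/(1 + 0.12250) = 0.782

β ≈ 0.782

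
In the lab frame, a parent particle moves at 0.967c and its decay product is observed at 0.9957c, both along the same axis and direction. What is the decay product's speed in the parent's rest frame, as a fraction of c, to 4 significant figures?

Inverse velocity addition: u' = (u − v)/(1 − uv/c²)
= (0.9957 − 0.967)/(1 − 0.9957×0.967) = 0.02870/0.0371581 = 0.7724

u' ≈ 0.7724c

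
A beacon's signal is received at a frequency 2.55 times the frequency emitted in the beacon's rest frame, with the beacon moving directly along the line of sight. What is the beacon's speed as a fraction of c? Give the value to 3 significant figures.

f_obs/f_src = √((1+β)/(1−β)) = 2.55  ⇒  (1+β)/(1−β) = 6.5025
β = |1 − D²|/(1 + D²) = |1 − 6.5025|/(1 + 6.5025) = 0.733

β ≈ 0.733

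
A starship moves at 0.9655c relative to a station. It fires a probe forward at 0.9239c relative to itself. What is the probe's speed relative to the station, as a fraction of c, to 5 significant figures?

u ≈ 0.99861c

Relativistic velocity addition: u = (u' + v)/(1 + u'v/c²)
= (0.9239 + 0.9655)/(1 + 0.9239×0.9655) = 1.8894/1.892025 = 0.99861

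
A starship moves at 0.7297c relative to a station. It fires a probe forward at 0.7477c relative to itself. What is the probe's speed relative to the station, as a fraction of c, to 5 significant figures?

u ≈ 0.95588c

Relativistic velocity addition: u = (u' + v)/(1 + u'v/c²)
= (0.7477 + 0.7297)/(1 + 0.7477×0.7297) = 1.4774/1.545597 = 0.95588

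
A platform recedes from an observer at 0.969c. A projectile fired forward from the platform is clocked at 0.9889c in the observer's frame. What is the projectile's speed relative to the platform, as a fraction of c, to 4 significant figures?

Inverse velocity addition: u' = (u − v)/(1 − uv/c²)
= (0.9889 − 0.969)/(1 − 0.9889×0.969) = 0.01990/0.0417559 = 0.4766

u' ≈ 0.4766c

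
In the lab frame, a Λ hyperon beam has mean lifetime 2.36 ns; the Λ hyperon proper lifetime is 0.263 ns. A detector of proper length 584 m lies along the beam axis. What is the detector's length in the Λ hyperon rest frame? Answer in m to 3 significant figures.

Time dilation ⇒ γ = Δt/τ₀ = 2.36/0.263 = 8.9734
Length contraction: L = L₀/γ = 584/8.9734 = 65.1 m

L ≈ 65.1 m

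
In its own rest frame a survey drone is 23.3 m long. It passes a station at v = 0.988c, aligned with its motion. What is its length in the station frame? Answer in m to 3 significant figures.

γ = 1/√(1 − 0.988²) = 6.4744
Length contraction: L = L₀/γ = 23.3/6.4744 = 3.60 m

L ≈ 3.60 m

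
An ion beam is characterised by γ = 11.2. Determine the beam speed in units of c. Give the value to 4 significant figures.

β ≈ 0.9960

β = √(1 − 1/γ²) = √(1 − 1/11.2²) = √(0.992028) = 0.9960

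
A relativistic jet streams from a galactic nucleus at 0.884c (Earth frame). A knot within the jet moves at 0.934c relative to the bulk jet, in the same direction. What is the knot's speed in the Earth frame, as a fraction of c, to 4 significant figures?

u ≈ 0.9958c

Relativistic velocity addition: u = (u' + v)/(1 + u'v/c²)
= (0.934 + 0.884)/(1 + 0.934×0.884) = 1.818/1.82566 = 0.9958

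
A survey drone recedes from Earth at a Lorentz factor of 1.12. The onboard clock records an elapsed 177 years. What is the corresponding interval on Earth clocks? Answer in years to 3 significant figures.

Δt ≈ 198 years

γ = 1.12 (given)
Time dilation: Δt = γτ₀ = 1.12 × 177 years = 198 years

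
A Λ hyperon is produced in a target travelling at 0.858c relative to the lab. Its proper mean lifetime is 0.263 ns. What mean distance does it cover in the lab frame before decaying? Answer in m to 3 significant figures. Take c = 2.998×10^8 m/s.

d ≈ 0.132 m

γ = 1/√(1 − 0.858²) = 1.9469
Dilated lifetime: Δt = γτ₀ = 1.9469 × 0.263 ns = 0.51202 ns
d = vΔt = 0.858c × 0.51202 ns = 2.5723×10^8 m/s × 5.1202×10^-10 s = 0.132 m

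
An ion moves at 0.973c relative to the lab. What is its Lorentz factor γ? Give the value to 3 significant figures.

γ ≈ 4.33

γ = 1/√(1 − β²) = 1/√(1 − 0.973²) = 1/√(0.053271) = 4.33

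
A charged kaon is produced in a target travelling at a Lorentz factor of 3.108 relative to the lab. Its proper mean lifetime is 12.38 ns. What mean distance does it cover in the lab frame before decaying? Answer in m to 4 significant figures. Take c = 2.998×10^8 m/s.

β = √(1 − 1/γ²) = √(1 − 1/3.108²) = 0.946825
Dilated lifetime: Δt = γτ₀ = 3.108 × 12.38 ns = 38.4770 ns
d = vΔt = 0.946825c × 38.4770 ns = 2.83858×10^8 m/s × 3.84770×10^-8 s = 10.92 m

d ≈ 10.92 m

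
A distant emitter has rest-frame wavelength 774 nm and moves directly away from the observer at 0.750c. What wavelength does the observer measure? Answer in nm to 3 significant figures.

Relativistic Doppler: λ_obs = λ_src √((1+β)/(1−β))
= 774 × √(1.7500/0.25000) = 774 × 2.6458 = 2050 nm

λ_obs ≈ 2050 nm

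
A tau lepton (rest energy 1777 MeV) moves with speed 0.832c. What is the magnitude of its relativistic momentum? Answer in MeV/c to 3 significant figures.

γ = 1/√(1 − 0.832²) = 1.8025
p = γβm₀c = 1.8025 × 0.832 × 1777 MeV/c = 2660 MeV/c

p ≈ 2660 MeV/c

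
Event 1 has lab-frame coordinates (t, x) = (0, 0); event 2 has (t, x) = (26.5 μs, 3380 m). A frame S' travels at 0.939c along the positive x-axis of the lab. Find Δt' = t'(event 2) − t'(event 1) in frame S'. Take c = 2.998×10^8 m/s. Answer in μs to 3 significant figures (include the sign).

Δt' ≈ 46.3 μs

γ = 1/√(1 − 0.939²) = 2.9077
Δt' = γ(Δt − vΔx/c²) = 2.9077 × (26.5 μs − 0.939×3380 m / (2.998×10^8 m/s))
= 2.9077 × (15.914 μs) = 46.3 μs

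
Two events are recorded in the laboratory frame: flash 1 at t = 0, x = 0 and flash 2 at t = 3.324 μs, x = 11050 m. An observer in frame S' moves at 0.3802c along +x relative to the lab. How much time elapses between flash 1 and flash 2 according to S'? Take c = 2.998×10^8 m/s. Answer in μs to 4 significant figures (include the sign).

Δt' ≈ -11.56 μs

γ = 1/√(1 − 0.3802²) = 1.08119
Δt' = γ(Δt − vΔx/c²) = 1.08119 × (3.324 μs − 0.3802×11050 m / (2.998×10^8 m/s))
= 1.08119 × (-10.6894 μs) = -11.56 μs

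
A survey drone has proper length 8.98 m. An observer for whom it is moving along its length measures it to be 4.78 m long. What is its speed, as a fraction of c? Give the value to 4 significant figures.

β ≈ 0.8466

γ = L₀/L = 8.98/4.78 = 1.87866
β = √(1 − 1/γ²) = 0.8466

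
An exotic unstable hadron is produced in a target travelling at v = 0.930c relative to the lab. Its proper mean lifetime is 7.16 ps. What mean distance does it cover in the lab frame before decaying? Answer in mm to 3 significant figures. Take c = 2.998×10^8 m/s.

d ≈ 5.43 mm

γ = 1/√(1 − 0.930²) = 2.7206
Dilated lifetime: Δt = γτ₀ = 2.7206 × 7.16 ps = 19.480 ps
d = vΔt = 0.930c × 19.480 ps = 2.7881×10^8 m/s × 1.9480×10^-11 s = 5.43 mm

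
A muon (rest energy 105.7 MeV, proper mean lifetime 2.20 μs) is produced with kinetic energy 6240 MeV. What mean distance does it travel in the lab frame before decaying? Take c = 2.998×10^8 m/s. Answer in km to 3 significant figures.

d ≈ 39.6 km

γ = 1 + K/(m₀c²) = 1 + 6240/105.7 = 60.035
β = √(1 − 1/γ²) = 0.99986
Dilated lifetime: γτ₀ = 60.035 × 2.20 μs = 132.08 μs
d = βc·γτ₀ = 0.99986 × (2.998×10^8 m/s) × 0.00013208 s = 39.6 km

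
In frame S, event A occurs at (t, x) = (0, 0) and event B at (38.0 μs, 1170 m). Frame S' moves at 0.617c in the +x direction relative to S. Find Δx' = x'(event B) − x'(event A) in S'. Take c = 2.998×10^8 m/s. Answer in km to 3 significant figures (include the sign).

Δx' ≈ -7.45 km

γ = 1/√(1 − 0.617²) = 1.2707
Δx' = γ(Δx − vΔt) = 1.2707 × (1170 m − 0.617×(2.998×10^8 m/s)×38.0×10^-6 s)
= 1.2707 × (-5859.1 m) = -7.45 km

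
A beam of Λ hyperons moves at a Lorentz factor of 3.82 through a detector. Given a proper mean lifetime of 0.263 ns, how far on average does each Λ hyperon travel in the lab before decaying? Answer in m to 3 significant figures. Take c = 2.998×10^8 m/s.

d ≈ 0.291 m

β = √(1 − 1/γ²) = √(1 − 1/3.82²) = 0.96513
Dilated lifetime: Δt = γτ₀ = 3.82 × 0.263 ns = 1.0047 ns
d = vΔt = 0.96513c × 1.0047 ns = 2.8935×10^8 m/s × 1.0047×10^-9 s = 0.291 m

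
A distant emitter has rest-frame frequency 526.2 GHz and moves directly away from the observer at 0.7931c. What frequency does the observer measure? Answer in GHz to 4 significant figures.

Relativistic Doppler: f_obs = f_src √((1−β)/(1+β))
= 526.2 × √(0.206900/1.79310) = 526.2 × 0.339686 = 178.7 GHz

f_obs ≈ 178.7 GHz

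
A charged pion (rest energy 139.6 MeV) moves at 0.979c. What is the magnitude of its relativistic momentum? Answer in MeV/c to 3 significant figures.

p ≈ 670 MeV/c

γ = 1/√(1 − 0.979²) = 4.9053
p = γβm₀c = 4.9053 × 0.979 × 139.6 MeV/c = 670 MeV/c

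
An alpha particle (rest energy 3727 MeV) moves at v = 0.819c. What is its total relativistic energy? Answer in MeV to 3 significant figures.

γ = 1/√(1 − 0.819²) = 1.7428
E = γm₀c² = 1.7428 × 3727 MeV = 6500 MeV

E ≈ 6500 MeV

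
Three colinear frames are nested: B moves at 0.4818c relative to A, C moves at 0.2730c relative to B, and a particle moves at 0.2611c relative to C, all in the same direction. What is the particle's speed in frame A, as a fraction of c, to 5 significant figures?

Compose boost 2: (0.2730 + 0.4818)/(1 + 0.2730×0.4818) = 0.75480/1.131531 = 0.6670606
Compose boost 3: (0.2611 + 0.6670606)/(1 + 0.2611×0.6670606) = 0.9281606/1.174170 = 0.79048

u ≈ 0.79048c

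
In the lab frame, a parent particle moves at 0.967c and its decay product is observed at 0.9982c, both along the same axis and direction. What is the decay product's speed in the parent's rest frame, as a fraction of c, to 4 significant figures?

Inverse velocity addition: u' = (u − v)/(1 − uv/c²)
= (0.9982 − 0.967)/(1 − 0.9982×0.967) = 0.03120/0.0347406 = 0.8981

u' ≈ 0.8981c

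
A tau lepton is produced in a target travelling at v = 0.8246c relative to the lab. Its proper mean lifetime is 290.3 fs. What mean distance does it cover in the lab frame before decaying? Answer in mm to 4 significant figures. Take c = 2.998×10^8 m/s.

d ≈ 0.1269 mm

γ = 1/√(1 − 0.8246²) = 1.76767
Dilated lifetime: Δt = γτ₀ = 1.76767 × 290.3 fs = 513.155 fs
d = vΔt = 0.8246c × 513.155 fs = 2.47215×10^8 m/s × 5.13155×10^-13 s = 0.1269 mm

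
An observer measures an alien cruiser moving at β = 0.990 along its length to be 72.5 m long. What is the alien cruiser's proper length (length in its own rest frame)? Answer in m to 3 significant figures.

γ = 1/√(1 − 0.990²) = 7.0888
L₀ = γL = 7.0888 × 72.5 = 514 m

L₀ ≈ 514 m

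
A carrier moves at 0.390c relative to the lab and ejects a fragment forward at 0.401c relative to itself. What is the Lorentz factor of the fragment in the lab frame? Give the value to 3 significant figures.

γ ≈ 1.37

u_lab = (0.401 + 0.390)/(1 + 0.401×0.390) = 0.7910/1.15639 = 0.684025
γ = 1/√(1 − 0.684025²) = 1.37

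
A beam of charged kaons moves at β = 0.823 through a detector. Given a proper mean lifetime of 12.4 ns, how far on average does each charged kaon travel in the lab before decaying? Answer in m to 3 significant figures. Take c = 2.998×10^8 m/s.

d ≈ 5.39 m

γ = 1/√(1 − 0.823²) = 1.7604
Dilated lifetime: Δt = γτ₀ = 1.7604 × 12.4 ns = 21.829 ns
d = vΔt = 0.823c × 21.829 ns = 2.4674×10^8 m/s × 2.1829×10^-8 s = 5.39 m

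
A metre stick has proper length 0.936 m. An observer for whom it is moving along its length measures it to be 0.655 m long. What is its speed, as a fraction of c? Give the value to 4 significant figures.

γ = L₀/L = 0.936/0.655 = 1.42901
β = √(1 − 1/γ²) = 0.7144

β ≈ 0.7144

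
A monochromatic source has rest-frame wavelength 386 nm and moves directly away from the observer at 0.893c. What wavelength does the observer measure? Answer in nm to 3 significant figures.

Relativistic Doppler: λ_obs = λ_src √((1+β)/(1−β))
= 386 × √(1.8930/0.10700) = 386 × 4.2061 = 1620 nm

λ_obs ≈ 1620 nm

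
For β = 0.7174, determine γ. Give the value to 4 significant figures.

γ ≈ 1.435

γ = 1/√(1 − β²) = 1/√(1 − 0.7174²) = 1/√(0.485337) = 1.435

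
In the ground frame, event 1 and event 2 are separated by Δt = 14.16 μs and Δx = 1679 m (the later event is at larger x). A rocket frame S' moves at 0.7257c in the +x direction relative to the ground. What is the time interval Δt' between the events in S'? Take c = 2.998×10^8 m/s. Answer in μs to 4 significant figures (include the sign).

Δt' ≈ 14.67 μs

γ = 1/√(1 − 0.7257²) = 1.45346
Δt' = γ(Δt − vΔx/c²) = 1.45346 × (14.16 μs − 0.7257×1679 m / (2.998×10^8 m/s))
= 1.45346 × (10.0958 μs) = 14.67 μs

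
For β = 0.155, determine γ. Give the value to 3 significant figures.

γ ≈ 1.01

γ = 1/√(1 − β²) = 1/√(1 − 0.155²) = 1/√(0.97598) = 1.01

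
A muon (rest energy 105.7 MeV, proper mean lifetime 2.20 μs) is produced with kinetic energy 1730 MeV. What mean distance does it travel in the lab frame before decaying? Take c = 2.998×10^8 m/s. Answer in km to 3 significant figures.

d ≈ 11.4 km

γ = 1 + K/(m₀c²) = 1 + 1730/105.7 = 17.367
β = √(1 − 1/γ²) = 0.99834
Dilated lifetime: γτ₀ = 17.367 × 2.20 μs = 38.208 μs
d = βc·γτ₀ = 0.99834 × (2.998×10^8 m/s) × 3.8208×10^-5 s = 11.4 km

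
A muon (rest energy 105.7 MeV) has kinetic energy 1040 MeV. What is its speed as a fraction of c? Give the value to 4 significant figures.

β ≈ 0.9957

γ = 1 + K/(m₀c²) = 1 + 1040/105.7 = 10.8392
β = √(1 − 1/γ²) = 0.9957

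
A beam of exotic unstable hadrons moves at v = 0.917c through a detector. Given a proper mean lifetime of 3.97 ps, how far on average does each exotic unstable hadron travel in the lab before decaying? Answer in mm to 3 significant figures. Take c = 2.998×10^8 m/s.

d ≈ 2.74 mm

γ = 1/√(1 − 0.917²) = 2.5070
Dilated lifetime: Δt = γτ₀ = 2.5070 × 3.97 ps = 9.9527 ps
d = vΔt = 0.917c × 9.9527 ps = 2.7492×10^8 m/s × 9.9527×10^-12 s = 2.74 mm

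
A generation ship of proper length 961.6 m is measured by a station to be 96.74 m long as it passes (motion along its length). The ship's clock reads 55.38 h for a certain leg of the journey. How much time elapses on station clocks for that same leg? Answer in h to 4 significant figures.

Δt ≈ 550.5 h

Length contraction ⇒ γ = L₀/L = 961.6/96.74 = 9.94005
Time dilation: Δt = γτ₀ = 9.94005 × 55.38 h = 550.5 h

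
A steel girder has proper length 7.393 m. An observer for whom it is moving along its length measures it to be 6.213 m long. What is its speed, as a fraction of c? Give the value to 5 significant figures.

γ = L₀/L = 7.393/6.213 = 1.189924
β = √(1 − 1/γ²) = 0.54198

β ≈ 0.54198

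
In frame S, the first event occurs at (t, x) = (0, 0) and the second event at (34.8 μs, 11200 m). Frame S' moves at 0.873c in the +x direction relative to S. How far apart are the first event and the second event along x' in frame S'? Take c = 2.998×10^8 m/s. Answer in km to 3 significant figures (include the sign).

γ = 1/√(1 − 0.873²) = 2.0504
Δx' = γ(Δx − vΔt) = 2.0504 × (11200 m − 0.873×(2.998×10^8 m/s)×34.8×10^-6 s)
= 2.0504 × (2092.0 m) = 4.29 km

Δx' ≈ 4.29 km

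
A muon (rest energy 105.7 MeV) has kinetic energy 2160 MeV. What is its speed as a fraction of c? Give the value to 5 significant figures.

γ = 1 + K/(m₀c²) = 1 + 2160/105.7 = 21.43519
β = √(1 − 1/γ²) = 0.99891

β ≈ 0.99891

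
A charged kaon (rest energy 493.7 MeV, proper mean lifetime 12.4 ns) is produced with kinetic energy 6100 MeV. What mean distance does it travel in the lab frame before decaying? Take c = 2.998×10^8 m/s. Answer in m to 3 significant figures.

d ≈ 49.5 m

γ = 1 + K/(m₀c²) = 1 + 6100/493.7 = 13.356
β = √(1 − 1/γ²) = 0.99719
Dilated lifetime: γτ₀ = 13.356 × 12.4 ns = 165.61 ns
d = βc·γτ₀ = 0.99719 × (2.998×10^8 m/s) × 1.6561×10^-7 s = 49.5 m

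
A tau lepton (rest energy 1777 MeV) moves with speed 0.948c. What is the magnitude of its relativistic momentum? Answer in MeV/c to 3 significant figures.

γ = 1/√(1 − 0.948²) = 3.1420
p = γβm₀c = 3.1420 × 0.948 × 1777 MeV/c = 5290 MeV/c

p ≈ 5290 MeV/c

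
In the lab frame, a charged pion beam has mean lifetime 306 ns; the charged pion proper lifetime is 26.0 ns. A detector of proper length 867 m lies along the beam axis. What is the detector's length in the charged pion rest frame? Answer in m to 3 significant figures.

L ≈ 73.7 m

Time dilation ⇒ γ = Δt/τ₀ = 306/26.0 = 11.769
Length contraction: L = L₀/γ = 867/11.769 = 73.7 m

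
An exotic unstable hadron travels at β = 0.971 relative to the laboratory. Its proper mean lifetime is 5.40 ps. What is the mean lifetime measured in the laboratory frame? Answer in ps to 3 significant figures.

γ = 1/√(1 − 0.971²) = 4.1827
Time dilation: Δt = γτ₀ = 4.1827 × 5.40 ps = 22.6 ps

Δt ≈ 22.6 ps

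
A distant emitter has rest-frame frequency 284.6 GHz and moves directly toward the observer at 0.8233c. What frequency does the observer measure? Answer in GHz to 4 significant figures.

f_obs ≈ 914.2 GHz

Relativistic Doppler: f_obs = f_src √((1+β)/(1−β))
= 284.6 × √(1.82330/0.176700) = 284.6 × 3.21226 = 914.2 GHz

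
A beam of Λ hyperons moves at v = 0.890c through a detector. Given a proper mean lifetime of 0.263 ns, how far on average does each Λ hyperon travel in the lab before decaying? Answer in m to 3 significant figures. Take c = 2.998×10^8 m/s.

d ≈ 0.154 m

γ = 1/√(1 − 0.890²) = 2.1932
Dilated lifetime: Δt = γτ₀ = 2.1932 × 0.263 ns = 0.57680 ns
d = vΔt = 0.890c × 0.57680 ns = 2.6682×10^8 m/s × 5.7680×10^-10 s = 0.154 m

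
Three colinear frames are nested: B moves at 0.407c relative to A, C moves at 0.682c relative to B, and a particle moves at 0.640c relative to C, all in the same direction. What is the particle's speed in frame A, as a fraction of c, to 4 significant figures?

u ≈ 0.9656c

Compose boost 2: (0.682 + 0.407)/(1 + 0.682×0.407) = 1.089/1.27757 = 0.852397
Compose boost 3: (0.640 + 0.852397)/(1 + 0.640×0.852397) = 1.49240/1.54553 = 0.9656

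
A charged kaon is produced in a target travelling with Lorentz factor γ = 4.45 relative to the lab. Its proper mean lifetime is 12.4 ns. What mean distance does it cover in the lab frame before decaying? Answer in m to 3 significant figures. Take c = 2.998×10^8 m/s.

d ≈ 16.1 m

β = √(1 − 1/γ²) = √(1 − 1/4.45²) = 0.97442
Dilated lifetime: Δt = γτ₀ = 4.45 × 12.4 ns = 55.180 ns
d = vΔt = 0.97442c × 55.180 ns = 2.9213×10^8 m/s × 5.5180×10^-8 s = 16.1 m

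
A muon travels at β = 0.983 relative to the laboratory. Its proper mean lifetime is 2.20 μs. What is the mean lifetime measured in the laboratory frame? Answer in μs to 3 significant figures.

Δt ≈ 12.0 μs

γ = 1/√(1 − 0.983²) = 5.4465
Time dilation: Δt = γτ₀ = 5.4465 × 2.20 μs = 12.0 μs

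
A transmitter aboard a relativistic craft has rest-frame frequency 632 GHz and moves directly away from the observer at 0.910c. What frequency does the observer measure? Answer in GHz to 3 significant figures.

f_obs ≈ 137 GHz

Relativistic Doppler: f_obs = f_src √((1−β)/(1+β))
= 632 × √(0.090000/1.9100) = 632 × 0.21707 = 137 GHz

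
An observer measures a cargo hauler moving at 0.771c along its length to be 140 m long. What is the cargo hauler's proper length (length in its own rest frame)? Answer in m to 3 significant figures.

γ = 1/√(1 − 0.771²) = 1.5703
L₀ = γL = 1.5703 × 140 = 220 m

L₀ ≈ 220 m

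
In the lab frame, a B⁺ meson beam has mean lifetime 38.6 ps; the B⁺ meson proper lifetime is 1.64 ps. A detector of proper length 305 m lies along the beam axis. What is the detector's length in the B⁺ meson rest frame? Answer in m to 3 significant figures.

Time dilation ⇒ γ = Δt/τ₀ = 38.6/1.64 = 23.537
Length contraction: L = L₀/γ = 305/23.537 = 13.0 m

L ≈ 13.0 m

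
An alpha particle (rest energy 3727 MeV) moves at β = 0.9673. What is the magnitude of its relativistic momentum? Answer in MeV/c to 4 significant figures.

γ = 1/√(1 − 0.9673²) = 3.94267
p = γβm₀c = 3.94267 × 0.9673 × 3727 MeV/c = 14210 MeV/c

p ≈ 14210 MeV/c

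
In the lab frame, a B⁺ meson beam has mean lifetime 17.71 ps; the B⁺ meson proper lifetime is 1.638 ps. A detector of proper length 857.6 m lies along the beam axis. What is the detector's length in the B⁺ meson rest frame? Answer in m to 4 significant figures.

L ≈ 79.32 m

Time dilation ⇒ γ = Δt/τ₀ = 17.71/1.638 = 10.8120
Length contraction: L = L₀/γ = 857.6/10.8120 = 79.32 m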